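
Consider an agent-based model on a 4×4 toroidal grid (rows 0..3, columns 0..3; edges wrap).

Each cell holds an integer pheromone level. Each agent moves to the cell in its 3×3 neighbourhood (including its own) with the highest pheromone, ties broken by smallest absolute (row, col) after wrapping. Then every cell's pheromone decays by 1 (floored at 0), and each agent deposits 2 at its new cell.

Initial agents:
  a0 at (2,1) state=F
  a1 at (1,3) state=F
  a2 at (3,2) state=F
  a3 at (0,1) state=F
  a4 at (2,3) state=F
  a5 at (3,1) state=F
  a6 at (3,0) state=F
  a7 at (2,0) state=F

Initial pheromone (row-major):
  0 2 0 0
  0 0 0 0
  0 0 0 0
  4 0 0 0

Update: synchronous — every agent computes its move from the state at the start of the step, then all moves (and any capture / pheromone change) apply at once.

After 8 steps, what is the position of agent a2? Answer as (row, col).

(3, 0)

t=1: a0@(3,0) a1@(0,0) a2@(0,1) a3@(3,0) a4@(3,0) a5@(3,0) a6@(3,0) a7@(3,0) | pheromone: 2 3 0 0 / 0 0 0 0 / 0 0 0 0 / 15 0 0 0
t=2: a0@(3,0) a1@(3,0) a2@(3,0) a3@(3,0) a4@(3,0) a5@(3,0) a6@(3,0) a7@(3,0) | pheromone: 1 2 0 0 / 0 0 0 0 / 0 0 0 0 / 30 0 0 0
t=3: a0@(3,0) a1@(3,0) a2@(3,0) a3@(3,0) a4@(3,0) a5@(3,0) a6@(3,0) a7@(3,0) | pheromone: 0 1 0 0 / 0 0 0 0 / 0 0 0 0 / 45 0 0 0
t=4: a0@(3,0) a1@(3,0) a2@(3,0) a3@(3,0) a4@(3,0) a5@(3,0) a6@(3,0) a7@(3,0) | pheromone: 0 0 0 0 / 0 0 0 0 / 0 0 0 0 / 60 0 0 0
t=5: a0@(3,0) a1@(3,0) a2@(3,0) a3@(3,0) a4@(3,0) a5@(3,0) a6@(3,0) a7@(3,0) | pheromone: 0 0 0 0 / 0 0 0 0 / 0 0 0 0 / 75 0 0 0
t=6: a0@(3,0) a1@(3,0) a2@(3,0) a3@(3,0) a4@(3,0) a5@(3,0) a6@(3,0) a7@(3,0) | pheromone: 0 0 0 0 / 0 0 0 0 / 0 0 0 0 / 90 0 0 0
t=7: a0@(3,0) a1@(3,0) a2@(3,0) a3@(3,0) a4@(3,0) a5@(3,0) a6@(3,0) a7@(3,0) | pheromone: 0 0 0 0 / 0 0 0 0 / 0 0 0 0 / 105 0 0 0
t=8: a0@(3,0) a1@(3,0) a2@(3,0) a3@(3,0) a4@(3,0) a5@(3,0) a6@(3,0) a7@(3,0) | pheromone: 0 0 0 0 / 0 0 0 0 / 0 0 0 0 / 120 0 0 0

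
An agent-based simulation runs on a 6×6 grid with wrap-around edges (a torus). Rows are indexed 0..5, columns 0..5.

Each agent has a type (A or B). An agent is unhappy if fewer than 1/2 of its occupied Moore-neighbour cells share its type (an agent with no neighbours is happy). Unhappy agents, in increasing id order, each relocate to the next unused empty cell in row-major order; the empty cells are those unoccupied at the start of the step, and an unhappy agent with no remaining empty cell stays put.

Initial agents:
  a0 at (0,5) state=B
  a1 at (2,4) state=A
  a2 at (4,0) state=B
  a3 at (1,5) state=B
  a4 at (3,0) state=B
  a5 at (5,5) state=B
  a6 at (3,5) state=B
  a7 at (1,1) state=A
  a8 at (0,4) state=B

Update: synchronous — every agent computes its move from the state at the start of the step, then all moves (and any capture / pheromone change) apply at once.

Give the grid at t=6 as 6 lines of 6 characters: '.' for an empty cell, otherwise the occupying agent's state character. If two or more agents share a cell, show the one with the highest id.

t=1: a0@(0,5):B a1@(0,0):A a2@(4,0):B a3@(1,5):B a4@(3,0):B a5@(5,5):B a6@(3,5):B a7@(1,1):A a8@(0,4):B
t=2: a0@(0,5):B a1@(0,1):A a2@(4,0):B a3@(1,5):B a4@(3,0):B a5@(5,5):B a6@(3,5):B a7@(1,1):A a8@(0,4):B
t=3: (unchanged — steady state)

.A..BB
.A...B
......
B....B
B.....
.....B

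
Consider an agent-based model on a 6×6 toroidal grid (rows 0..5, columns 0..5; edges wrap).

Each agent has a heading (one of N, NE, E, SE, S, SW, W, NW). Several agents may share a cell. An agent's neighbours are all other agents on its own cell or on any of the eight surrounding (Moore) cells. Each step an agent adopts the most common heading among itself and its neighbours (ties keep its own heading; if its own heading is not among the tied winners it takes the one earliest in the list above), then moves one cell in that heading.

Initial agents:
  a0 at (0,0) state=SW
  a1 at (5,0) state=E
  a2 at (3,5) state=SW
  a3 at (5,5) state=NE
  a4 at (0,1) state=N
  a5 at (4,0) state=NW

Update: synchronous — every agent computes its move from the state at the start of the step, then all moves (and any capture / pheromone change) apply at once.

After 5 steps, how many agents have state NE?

1

t=1: a0@(1,5):SW a1@(5,1):E a2@(4,4):SW a3@(4,0):NE a4@(5,1):N a5@(3,5):NW
t=2: a0@(2,4):SW a1@(5,2):E a2@(5,3):SW a3@(3,1):NE a4@(4,1):N a5@(2,4):NW
t=3: a0@(3,3):SW a1@(5,3):E a2@(0,2):SW a3@(2,2):NE a4@(3,1):N a5@(1,3):NW
t=4: a0@(4,2):SW a1@(5,4):E a2@(1,1):SW a3@(1,3):NE a4@(2,1):N a5@(0,2):NW
t=5: a0@(5,1):SW a1@(5,5):E a2@(2,0):SW a3@(0,4):NE a4@(1,1):N a5@(5,1):NW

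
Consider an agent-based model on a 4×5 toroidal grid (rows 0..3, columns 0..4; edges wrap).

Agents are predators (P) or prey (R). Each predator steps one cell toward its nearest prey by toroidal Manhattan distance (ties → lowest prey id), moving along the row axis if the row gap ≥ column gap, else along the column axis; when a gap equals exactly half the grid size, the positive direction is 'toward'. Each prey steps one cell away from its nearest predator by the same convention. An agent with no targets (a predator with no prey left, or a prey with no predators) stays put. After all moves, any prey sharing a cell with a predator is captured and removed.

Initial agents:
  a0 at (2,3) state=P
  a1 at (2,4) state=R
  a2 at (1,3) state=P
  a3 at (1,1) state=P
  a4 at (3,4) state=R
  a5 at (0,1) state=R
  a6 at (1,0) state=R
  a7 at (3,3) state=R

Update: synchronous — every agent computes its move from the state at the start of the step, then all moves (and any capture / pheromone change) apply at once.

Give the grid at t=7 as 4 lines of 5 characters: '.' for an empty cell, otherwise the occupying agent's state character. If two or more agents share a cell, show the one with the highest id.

t=1: a0@(2,4):P a1@(2,0):R a2@(2,3):P a3@(0,1):P a4@(0,4):R a5@(3,1):R a6@(1,4):R a7@(0,3):R
t=2: a0@(2,0):P a1@(2,1):R a2@(2,4):P a3@(3,1):P a4@(3,4):R a5@(2,1):R a6@(0,4):R a7@(3,3):R
t=3: a0@(2,1):P a1@(2,2):R a2@(3,4):P a3@(2,1):P a4@(0,4):R a5@(2,2):R a7@(0,3):R
t=4: a0@(2,2):P a1@(2,3):R a2@(0,4):P a3@(2,2):P a4@(1,4):R a5@(2,3):R a7@(1,3):R
t=5: a0@(2,3):P a1@(2,4):R a2@(1,4):P a3@(2,3):P a4@(2,4):R a5@(2,4):R a7@(0,3):R
t=6: a0@(2,4):P a1@(2,0):R a2@(2,4):P a3@(2,4):P a4@(2,0):R a5@(2,0):R a7@(3,3):R
t=7: a0@(2,0):P a1@(2,1):R a2@(2,0):P a3@(2,0):P a4@(2,1):R a5@(2,1):R a7@(0,3):R

...R.
.....
PR...
.....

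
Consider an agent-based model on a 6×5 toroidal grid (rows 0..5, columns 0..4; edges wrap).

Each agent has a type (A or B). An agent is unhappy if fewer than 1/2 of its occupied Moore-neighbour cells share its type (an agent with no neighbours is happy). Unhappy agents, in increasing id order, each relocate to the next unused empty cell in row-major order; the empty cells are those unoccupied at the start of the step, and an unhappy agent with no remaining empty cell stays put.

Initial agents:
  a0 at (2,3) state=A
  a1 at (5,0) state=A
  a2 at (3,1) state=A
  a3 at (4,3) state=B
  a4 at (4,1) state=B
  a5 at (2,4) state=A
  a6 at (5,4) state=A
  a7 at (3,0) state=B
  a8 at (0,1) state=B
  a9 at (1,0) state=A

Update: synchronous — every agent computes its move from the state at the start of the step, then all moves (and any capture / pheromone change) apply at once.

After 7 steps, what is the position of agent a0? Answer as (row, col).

(2, 3)

t=1: a0@(2,3):A a1@(0,0):A a2@(0,2):A a3@(0,3):B a4@(0,4):B a5@(2,4):A a6@(5,4):A a7@(1,1):B a8@(1,2):B a9@(1,0):A
t=2: a0@(2,3):A a1@(0,0):A a2@(0,1):A a3@(0,3):B a4@(1,3):B a5@(2,4):A a6@(1,4):A a7@(2,0):B a8@(1,2):B a9@(1,0):A
t=3: a0@(2,3):A a1@(0,0):A a2@(0,1):A a3@(0,3):B a4@(0,2):B a5@(2,4):A a6@(1,4):A a7@(0,4):B a8@(1,2):B a9@(1,0):A
t=4: a0@(2,3):A a1@(0,0):A a2@(0,1):A a3@(0,3):B a4@(0,2):B a5@(2,4):A a6@(1,4):A a7@(1,1):B a8@(1,2):B a9@(1,0):A
t=5: a0@(2,3):A a1@(0,0):A a2@(0,4):A a3@(0,3):B a4@(0,2):B a5@(2,4):A a6@(1,4):A a7@(1,3):B a8@(1,2):B a9@(1,0):A
t=6: a0@(2,3):A a1@(0,0):A a2@(0,4):A a3@(0,3):B a4@(0,2):B a5@(2,4):A a6@(1,4):A a7@(0,1):B a8@(1,2):B a9@(1,0):A
t=7: (unchanged — steady state)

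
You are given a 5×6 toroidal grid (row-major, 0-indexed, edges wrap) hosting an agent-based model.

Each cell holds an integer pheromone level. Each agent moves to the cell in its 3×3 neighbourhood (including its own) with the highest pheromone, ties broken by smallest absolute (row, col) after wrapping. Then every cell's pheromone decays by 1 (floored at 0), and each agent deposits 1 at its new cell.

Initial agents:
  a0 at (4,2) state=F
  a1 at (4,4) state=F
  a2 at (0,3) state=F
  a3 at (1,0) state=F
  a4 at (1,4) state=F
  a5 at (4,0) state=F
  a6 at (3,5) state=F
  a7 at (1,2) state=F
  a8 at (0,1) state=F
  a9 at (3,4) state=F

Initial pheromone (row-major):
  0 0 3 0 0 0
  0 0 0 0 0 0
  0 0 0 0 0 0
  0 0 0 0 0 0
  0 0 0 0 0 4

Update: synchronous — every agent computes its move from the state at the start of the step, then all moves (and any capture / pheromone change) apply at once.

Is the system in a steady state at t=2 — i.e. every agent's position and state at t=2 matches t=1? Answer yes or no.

no

t=1: a0@(0,2) a1@(4,5) a2@(0,2) a3@(0,0) a4@(0,3) a5@(4,5) a6@(4,5) a7@(0,2) a8@(0,2) a9@(4,5) | pheromone: 1 0 6 1 0 0 / 0 0 0 0 0 0 / 0 0 0 0 0 0 / 0 0 0 0 0 0 / 0 0 0 0 0 7
t=2: a0@(0,2) a1@(4,5) a2@(0,2) a3@(4,5) a4@(0,2) a5@(4,5) a6@(4,5) a7@(0,2) a8@(0,2) a9@(4,5) | pheromone: 0 0 10 0 0 0 / 0 0 0 0 0 0 / 0 0 0 0 0 0 / 0 0 0 0 0 0 / 0 0 0 0 0 11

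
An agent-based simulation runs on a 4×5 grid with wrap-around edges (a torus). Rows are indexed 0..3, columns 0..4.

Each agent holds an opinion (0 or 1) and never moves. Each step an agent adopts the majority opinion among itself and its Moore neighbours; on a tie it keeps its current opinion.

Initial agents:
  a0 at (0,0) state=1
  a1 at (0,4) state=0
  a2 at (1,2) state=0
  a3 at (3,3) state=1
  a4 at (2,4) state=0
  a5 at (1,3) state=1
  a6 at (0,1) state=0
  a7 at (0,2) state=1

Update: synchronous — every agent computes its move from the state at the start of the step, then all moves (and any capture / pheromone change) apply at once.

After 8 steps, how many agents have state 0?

4

t=1: a0@(0,0):0 a1@(0,4):1 a2@(1,2):0 a3@(3,3):1 a4@(2,4):1 a5@(1,3):0 a6@(0,1):0 a7@(0,2):1
t=2: a0@(0,0):0 a1@(0,4):1 a2@(1,2):0 a3@(3,3):1 a4@(2,4):1 a5@(1,3):1 a6@(0,1):0 a7@(0,2):0
t=3: (unchanged — steady state)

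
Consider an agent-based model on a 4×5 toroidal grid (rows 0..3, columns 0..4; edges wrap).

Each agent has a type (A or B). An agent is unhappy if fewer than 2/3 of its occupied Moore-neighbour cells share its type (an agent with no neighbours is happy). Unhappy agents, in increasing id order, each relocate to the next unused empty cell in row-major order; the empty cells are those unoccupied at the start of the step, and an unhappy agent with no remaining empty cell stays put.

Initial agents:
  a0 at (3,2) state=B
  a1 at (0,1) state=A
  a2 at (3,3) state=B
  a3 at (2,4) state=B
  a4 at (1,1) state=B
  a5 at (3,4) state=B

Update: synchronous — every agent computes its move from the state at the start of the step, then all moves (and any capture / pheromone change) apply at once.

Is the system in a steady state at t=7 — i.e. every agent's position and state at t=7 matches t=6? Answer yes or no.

no

t=1: a0@(0,0):B a1@(0,2):A a2@(3,3):B a3@(2,4):B a4@(0,3):B a5@(3,4):B
t=2: a0@(0,0):B a1@(0,1):A a2@(3,3):B a3@(2,4):B a4@(0,3):B a5@(3,4):B
t=3: a0@(0,2):B a1@(0,4):A a2@(3,3):B a3@(2,4):B a4@(0,3):B a5@(3,4):B
t=4: a0@(0,2):B a1@(0,0):A a2@(3,3):B a3@(2,4):B a4@(0,3):B a5@(3,4):B
t=5: a0@(0,2):B a1@(0,1):A a2@(3,3):B a3@(2,4):B a4@(0,3):B a5@(3,4):B
t=6: a0@(0,2):B a1@(0,0):A a2@(3,3):B a3@(2,4):B a4@(0,3):B a5@(3,4):B
t=7: a0@(0,2):B a1@(0,1):A a2@(3,3):B a3@(2,4):B a4@(0,3):B a5@(3,4):B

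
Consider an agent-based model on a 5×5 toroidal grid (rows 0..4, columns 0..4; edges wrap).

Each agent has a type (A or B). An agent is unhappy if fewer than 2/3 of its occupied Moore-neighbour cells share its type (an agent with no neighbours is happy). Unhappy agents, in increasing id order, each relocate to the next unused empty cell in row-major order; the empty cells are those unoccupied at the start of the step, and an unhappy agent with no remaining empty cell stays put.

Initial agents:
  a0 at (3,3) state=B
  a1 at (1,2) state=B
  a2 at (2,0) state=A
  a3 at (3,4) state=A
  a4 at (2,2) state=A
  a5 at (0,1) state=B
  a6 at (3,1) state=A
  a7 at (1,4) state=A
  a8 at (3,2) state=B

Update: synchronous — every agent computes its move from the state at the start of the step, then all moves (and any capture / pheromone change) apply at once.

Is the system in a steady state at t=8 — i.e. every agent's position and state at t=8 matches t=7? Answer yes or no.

no

t=1: a0@(0,0):B a1@(0,2):B a2@(2,0):A a3@(0,3):A a4@(0,4):A a5@(0,1):B a6@(3,1):A a7@(1,4):A a8@(1,0):B
t=2: a0@(1,1):B a1@(1,2):B a2@(2,0):A a3@(0,3):A a4@(1,3):A a5@(0,1):B a6@(3,1):A a7@(2,1):A a8@(2,2):B
t=3: a0@(0,0):B a1@(0,2):B a2@(2,0):A a3@(0,4):A a4@(1,0):A a5@(0,1):B a6@(3,1):A a7@(1,4):A a8@(2,3):B
t=4: a0@(0,3):B a1@(0,2):B a2@(2,0):A a3@(0,4):A a4@(1,1):A a5@(0,1):B a6@(3,1):A a7@(1,2):A a8@(1,3):B
t=5: a0@(0,0):B a1@(1,0):B a2@(2,0):A a3@(1,4):A a4@(2,1):A a5@(2,2):B a6@(3,1):A a7@(2,3):A a8@(2,4):B
t=6: a0@(0,1):B a1@(0,2):B a2@(0,3):A a3@(0,4):A a4@(1,1):A a5@(1,2):B a6@(3,1):A a7@(1,3):A a8@(3,0):B
t=7: a0@(0,1):B a1@(0,0):B a2@(1,0):A a3@(0,4):A a4@(1,4):A a5@(2,0):B a6@(2,1):A a7@(2,2):A a8@(2,3):B
t=8: a0@(0,2):B a1@(0,3):B a2@(1,1):A a3@(0,4):A a4@(1,2):A a5@(1,3):B a6@(2,1):A a7@(2,4):A a8@(3,0):B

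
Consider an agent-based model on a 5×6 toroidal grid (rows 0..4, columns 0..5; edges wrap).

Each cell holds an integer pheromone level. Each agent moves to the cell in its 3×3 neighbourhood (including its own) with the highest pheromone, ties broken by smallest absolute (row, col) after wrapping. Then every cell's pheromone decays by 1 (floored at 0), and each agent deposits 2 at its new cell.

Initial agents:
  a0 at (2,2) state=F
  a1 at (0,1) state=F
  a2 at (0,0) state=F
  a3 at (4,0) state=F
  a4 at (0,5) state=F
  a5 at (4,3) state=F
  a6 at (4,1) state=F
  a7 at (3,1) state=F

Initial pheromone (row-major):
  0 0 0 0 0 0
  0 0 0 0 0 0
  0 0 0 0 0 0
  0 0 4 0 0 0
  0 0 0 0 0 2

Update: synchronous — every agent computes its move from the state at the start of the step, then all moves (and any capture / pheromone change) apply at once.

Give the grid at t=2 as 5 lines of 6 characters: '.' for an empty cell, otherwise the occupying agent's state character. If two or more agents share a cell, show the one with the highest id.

......
......
......
..F...
.....F

t=1: a0@(3,2) a1@(0,0) a2@(4,5) a3@(4,5) a4@(4,5) a5@(3,2) a6@(3,2) a7@(3,2) | pheromone: 2 0 0 0 0 0 / 0 0 0 0 0 0 / 0 0 0 0 0 0 / 0 0 11 0 0 0 / 0 0 0 0 0 7
t=2: a0@(3,2) a1@(4,5) a2@(4,5) a3@(4,5) a4@(4,5) a5@(3,2) a6@(3,2) a7@(3,2) | pheromone: 1 0 0 0 0 0 / 0 0 0 0 0 0 / 0 0 0 0 0 0 / 0 0 18 0 0 0 / 0 0 0 0 0 14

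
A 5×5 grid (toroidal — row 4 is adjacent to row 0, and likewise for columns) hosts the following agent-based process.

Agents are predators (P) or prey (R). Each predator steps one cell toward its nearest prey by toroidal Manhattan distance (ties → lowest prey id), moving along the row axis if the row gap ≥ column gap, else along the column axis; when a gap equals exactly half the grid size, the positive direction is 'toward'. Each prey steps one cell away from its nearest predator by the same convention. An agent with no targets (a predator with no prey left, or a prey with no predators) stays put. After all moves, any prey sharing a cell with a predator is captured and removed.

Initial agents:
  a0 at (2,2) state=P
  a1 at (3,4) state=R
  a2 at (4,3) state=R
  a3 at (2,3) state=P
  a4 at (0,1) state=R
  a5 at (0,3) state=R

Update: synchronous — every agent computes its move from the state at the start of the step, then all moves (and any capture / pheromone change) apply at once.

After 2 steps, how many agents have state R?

t=1: a0@(2,3):P a1@(4,4):R a2@(0,3):R a3@(3,3):P a4@(4,1):R a5@(4,3):R
t=2: a0@(1,3):P a1@(0,4):R a3@(4,3):P a4@(4,0):R a5@(0,3):R

3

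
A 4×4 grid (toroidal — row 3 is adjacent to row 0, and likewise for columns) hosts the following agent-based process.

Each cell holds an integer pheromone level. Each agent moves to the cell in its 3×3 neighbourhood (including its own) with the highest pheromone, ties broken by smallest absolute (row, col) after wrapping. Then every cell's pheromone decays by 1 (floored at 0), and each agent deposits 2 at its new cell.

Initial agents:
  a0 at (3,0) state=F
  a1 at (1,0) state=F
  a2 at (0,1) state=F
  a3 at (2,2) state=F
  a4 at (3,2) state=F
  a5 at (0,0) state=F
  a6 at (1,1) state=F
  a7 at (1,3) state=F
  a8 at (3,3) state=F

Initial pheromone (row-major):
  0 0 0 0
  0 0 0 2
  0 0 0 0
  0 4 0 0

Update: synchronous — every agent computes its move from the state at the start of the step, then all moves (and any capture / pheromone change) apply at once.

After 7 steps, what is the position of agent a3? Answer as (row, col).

t=1: a0@(3,1) a1@(1,3) a2@(3,1) a3@(3,1) a4@(3,1) a5@(3,1) a6@(0,0) a7@(1,3) a8@(0,0) | pheromone: 4 0 0 0 / 0 0 0 5 / 0 0 0 0 / 0 13 0 0
t=2: a0@(3,1) a1@(1,3) a2@(3,1) a3@(3,1) a4@(3,1) a5@(3,1) a6@(3,1) a7@(1,3) a8@(3,1) | pheromone: 3 0 0 0 / 0 0 0 8 / 0 0 0 0 / 0 26 0 0
t=3: a0@(3,1) a1@(1,3) a2@(3,1) a3@(3,1) a4@(3,1) a5@(3,1) a6@(3,1) a7@(1,3) a8@(3,1) | pheromone: 2 0 0 0 / 0 0 0 11 / 0 0 0 0 / 0 39 0 0
t=4: a0@(3,1) a1@(1,3) a2@(3,1) a3@(3,1) a4@(3,1) a5@(3,1) a6@(3,1) a7@(1,3) a8@(3,1) | pheromone: 1 0 0 0 / 0 0 0 14 / 0 0 0 0 / 0 52 0 0
t=5: a0@(3,1) a1@(1,3) a2@(3,1) a3@(3,1) a4@(3,1) a5@(3,1) a6@(3,1) a7@(1,3) a8@(3,1) | pheromone: 0 0 0 0 / 0 0 0 17 / 0 0 0 0 / 0 65 0 0
t=6: a0@(3,1) a1@(1,3) a2@(3,1) a3@(3,1) a4@(3,1) a5@(3,1) a6@(3,1) a7@(1,3) a8@(3,1) | pheromone: 0 0 0 0 / 0 0 0 20 / 0 0 0 0 / 0 78 0 0
t=7: a0@(3,1) a1@(1,3) a2@(3,1) a3@(3,1) a4@(3,1) a5@(3,1) a6@(3,1) a7@(1,3) a8@(3,1) | pheromone: 0 0 0 0 / 0 0 0 23 / 0 0 0 0 / 0 91 0 0

(3, 1)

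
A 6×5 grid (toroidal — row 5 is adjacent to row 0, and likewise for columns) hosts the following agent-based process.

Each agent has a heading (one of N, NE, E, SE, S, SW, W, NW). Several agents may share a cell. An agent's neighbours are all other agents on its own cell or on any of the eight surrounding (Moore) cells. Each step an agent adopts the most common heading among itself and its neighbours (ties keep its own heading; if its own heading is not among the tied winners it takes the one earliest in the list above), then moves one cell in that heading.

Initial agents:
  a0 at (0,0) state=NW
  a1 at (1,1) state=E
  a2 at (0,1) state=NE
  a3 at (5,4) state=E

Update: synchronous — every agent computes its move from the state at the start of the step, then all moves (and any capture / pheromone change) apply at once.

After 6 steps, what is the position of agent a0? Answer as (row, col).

t=1: a0@(0,1):E a1@(1,2):E a2@(5,2):NE a3@(5,0):E
t=2: a0@(0,2):E a1@(1,3):E a2@(4,3):NE a3@(5,1):E
t=3: a0@(0,3):E a1@(1,4):E a2@(3,4):NE a3@(5,2):E
t=4: a0@(0,4):E a1@(1,0):E a2@(2,0):NE a3@(5,3):E
t=5: a0@(0,0):E a1@(1,1):E a2@(1,1):NE a3@(5,4):E
t=6: a0@(0,1):E a1@(1,2):E a2@(1,2):E a3@(5,0):E

(0, 1)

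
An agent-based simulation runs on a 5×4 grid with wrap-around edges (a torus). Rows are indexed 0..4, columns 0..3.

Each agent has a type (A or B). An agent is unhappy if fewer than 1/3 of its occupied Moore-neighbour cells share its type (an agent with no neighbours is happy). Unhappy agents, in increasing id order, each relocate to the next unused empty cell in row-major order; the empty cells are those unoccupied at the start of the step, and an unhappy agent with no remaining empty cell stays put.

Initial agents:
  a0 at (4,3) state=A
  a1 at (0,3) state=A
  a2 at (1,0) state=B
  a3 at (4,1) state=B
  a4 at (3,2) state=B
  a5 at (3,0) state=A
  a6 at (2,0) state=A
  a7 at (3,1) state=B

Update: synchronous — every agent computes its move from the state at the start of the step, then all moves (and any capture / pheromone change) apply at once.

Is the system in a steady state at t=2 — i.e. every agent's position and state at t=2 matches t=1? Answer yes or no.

yes

t=1: a0@(4,3):A a1@(0,3):A a2@(0,0):B a3@(4,1):B a4@(3,2):B a5@(3,0):A a6@(2,0):A a7@(3,1):B
t=2: (unchanged — steady state)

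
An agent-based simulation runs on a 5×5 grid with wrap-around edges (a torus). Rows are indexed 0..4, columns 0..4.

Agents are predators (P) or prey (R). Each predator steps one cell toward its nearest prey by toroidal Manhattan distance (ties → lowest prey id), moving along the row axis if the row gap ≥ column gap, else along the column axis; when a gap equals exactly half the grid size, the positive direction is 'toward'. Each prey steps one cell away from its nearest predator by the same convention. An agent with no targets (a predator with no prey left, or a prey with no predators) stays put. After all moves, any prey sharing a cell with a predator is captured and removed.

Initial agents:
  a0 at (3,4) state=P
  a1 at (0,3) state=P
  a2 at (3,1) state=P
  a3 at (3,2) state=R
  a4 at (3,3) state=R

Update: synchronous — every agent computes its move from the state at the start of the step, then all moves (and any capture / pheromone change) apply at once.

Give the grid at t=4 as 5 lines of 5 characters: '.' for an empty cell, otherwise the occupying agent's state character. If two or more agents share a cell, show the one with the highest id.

t=1: a0@(3,3):P a1@(4,3):P a2@(3,2):P
t=2: (unchanged — steady state)

.....
.....
.....
..PP.
...P.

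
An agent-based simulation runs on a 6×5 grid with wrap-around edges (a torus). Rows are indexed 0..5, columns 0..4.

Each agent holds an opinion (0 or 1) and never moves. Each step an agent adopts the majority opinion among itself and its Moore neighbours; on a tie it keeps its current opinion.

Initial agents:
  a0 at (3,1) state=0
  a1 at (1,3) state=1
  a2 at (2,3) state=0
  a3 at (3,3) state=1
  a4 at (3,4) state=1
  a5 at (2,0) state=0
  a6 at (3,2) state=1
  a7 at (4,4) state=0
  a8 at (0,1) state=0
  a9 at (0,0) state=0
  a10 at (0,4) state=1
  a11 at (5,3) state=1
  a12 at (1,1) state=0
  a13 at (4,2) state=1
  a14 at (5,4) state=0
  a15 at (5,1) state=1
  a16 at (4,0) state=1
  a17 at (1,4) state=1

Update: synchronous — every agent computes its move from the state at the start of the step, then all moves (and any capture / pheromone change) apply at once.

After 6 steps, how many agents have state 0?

2

t=1: a0@(3,1):1 a1@(1,3):1 a2@(2,3):1 a3@(3,3):1 a4@(3,4):1 a5@(2,0):0 a6@(3,2):1 a7@(4,4):1 a8@(0,1):0 a9@(0,0):0 a10@(0,4):1 a11@(5,3):1 a12@(1,1):0 a13@(4,2):1 a14@(5,4):0 a15@(5,1):1 a16@(4,0):1 a17@(1,4):1
t=2: a0@(3,1):1 a1@(1,3):1 a2@(2,3):1 a3@(3,3):1 a4@(3,4):1 a5@(2,0):1 a6@(3,2):1 a7@(4,4):1 a8@(0,1):0 a9@(0,0):0 a10@(0,4):1 a11@(5,3):1 a12@(1,1):0 a13@(4,2):1 a14@(5,4):1 a15@(5,1):1 a16@(4,0):1 a17@(1,4):1
t=3: a0@(3,1):1 a1@(1,3):1 a2@(2,3):1 a3@(3,3):1 a4@(3,4):1 a5@(2,0):1 a6@(3,2):1 a7@(4,4):1 a8@(0,1):0 a9@(0,0):1 a10@(0,4):1 a11@(5,3):1 a12@(1,1):0 a13@(4,2):1 a14@(5,4):1 a15@(5,1):1 a16@(4,0):1 a17@(1,4):1
t=4: (unchanged — steady state)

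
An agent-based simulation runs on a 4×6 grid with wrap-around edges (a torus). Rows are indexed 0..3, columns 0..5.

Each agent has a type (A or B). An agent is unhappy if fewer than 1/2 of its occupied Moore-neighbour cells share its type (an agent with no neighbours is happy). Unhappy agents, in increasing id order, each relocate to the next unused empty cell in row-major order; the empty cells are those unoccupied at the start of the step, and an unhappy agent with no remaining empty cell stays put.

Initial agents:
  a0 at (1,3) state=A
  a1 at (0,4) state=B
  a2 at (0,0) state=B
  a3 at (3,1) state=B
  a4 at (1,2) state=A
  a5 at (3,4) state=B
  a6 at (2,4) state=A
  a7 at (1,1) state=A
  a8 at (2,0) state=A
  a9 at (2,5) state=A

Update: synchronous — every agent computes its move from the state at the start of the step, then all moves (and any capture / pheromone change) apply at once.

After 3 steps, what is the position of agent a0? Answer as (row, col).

t=1: a0@(1,3):A a1@(0,4):B a2@(0,0):B a3@(3,1):B a4@(1,2):A a5@(0,1):B a6@(2,4):A a7@(1,1):A a8@(2,0):A a9@(2,5):A
t=2: a0@(1,3):A a1@(0,2):B a2@(0,0):B a3@(3,1):B a4@(1,2):A a5@(0,1):B a6@(2,4):A a7@(1,1):A a8@(2,0):A a9@(2,5):A
t=3: a0@(1,3):A a1@(0,3):B a2@(0,0):B a3@(3,1):B a4@(1,2):A a5@(0,1):B a6@(2,4):A a7@(0,4):A a8@(2,0):A a9@(2,5):A

(1, 3)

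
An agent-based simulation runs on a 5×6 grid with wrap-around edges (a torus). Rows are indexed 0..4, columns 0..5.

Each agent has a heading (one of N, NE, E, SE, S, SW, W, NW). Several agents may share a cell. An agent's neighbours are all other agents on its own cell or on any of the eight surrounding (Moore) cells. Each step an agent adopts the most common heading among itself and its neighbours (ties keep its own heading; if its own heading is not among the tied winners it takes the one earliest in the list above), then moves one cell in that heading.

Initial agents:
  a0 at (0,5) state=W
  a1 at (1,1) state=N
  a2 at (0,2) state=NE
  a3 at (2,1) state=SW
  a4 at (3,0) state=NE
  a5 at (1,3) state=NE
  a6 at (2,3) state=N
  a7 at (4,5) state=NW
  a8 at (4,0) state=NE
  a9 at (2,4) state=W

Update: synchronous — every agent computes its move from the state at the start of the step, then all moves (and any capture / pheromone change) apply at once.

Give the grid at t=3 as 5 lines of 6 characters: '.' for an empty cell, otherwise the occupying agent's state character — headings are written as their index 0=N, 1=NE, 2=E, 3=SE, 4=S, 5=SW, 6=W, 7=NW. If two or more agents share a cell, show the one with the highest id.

...1..
..11..
.....1
10....
......

t=1: a0@(0,4):W a1@(0,1):N a2@(4,3):NE a3@(3,0):SW a4@(2,1):NE a5@(0,4):NE a6@(1,3):N a7@(3,0):NE a8@(3,1):NE a9@(2,3):W
t=2: a0@(4,5):NE a1@(4,1):N a2@(3,4):NE a3@(2,1):NE a4@(1,2):NE a5@(4,5):NE a6@(1,2):W a7@(2,1):NE a8@(2,2):NE a9@(2,2):W
t=3: a0@(3,0):NE a1@(3,1):N a2@(2,5):NE a3@(1,2):NE a4@(0,3):NE a5@(3,0):NE a6@(0,3):NE a7@(1,2):NE a8@(1,3):NE a9@(1,3):NE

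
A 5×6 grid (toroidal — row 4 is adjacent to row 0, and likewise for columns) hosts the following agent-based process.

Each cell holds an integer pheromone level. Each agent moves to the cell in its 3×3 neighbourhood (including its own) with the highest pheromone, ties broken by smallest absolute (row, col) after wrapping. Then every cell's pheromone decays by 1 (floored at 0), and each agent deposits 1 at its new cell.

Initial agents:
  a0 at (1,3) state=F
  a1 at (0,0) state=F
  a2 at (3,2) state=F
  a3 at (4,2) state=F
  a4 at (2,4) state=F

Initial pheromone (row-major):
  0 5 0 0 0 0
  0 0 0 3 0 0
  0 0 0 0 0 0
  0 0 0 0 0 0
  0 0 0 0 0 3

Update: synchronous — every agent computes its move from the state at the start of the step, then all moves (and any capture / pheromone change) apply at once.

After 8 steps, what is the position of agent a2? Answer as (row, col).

(2, 1)

t=1: a0@(1,3) a1@(0,1) a2@(2,1) a3@(0,1) a4@(1,3) | pheromone: 0 6 0 0 0 0 / 0 0 0 4 0 0 / 0 1 0 0 0 0 / 0 0 0 0 0 0 / 0 0 0 0 0 2
t=2: a0@(1,3) a1@(0,1) a2@(2,1) a3@(0,1) a4@(1,3) | pheromone: 0 7 0 0 0 0 / 0 0 0 5 0 0 / 0 1 0 0 0 0 / 0 0 0 0 0 0 / 0 0 0 0 0 1
t=3: a0@(1,3) a1@(0,1) a2@(2,1) a3@(0,1) a4@(1,3) | pheromone: 0 8 0 0 0 0 / 0 0 0 6 0 0 / 0 1 0 0 0 0 / 0 0 0 0 0 0 / 0 0 0 0 0 0
t=4: a0@(1,3) a1@(0,1) a2@(2,1) a3@(0,1) a4@(1,3) | pheromone: 0 9 0 0 0 0 / 0 0 0 7 0 0 / 0 1 0 0 0 0 / 0 0 0 0 0 0 / 0 0 0 0 0 0
t=5: a0@(1,3) a1@(0,1) a2@(2,1) a3@(0,1) a4@(1,3) | pheromone: 0 10 0 0 0 0 / 0 0 0 8 0 0 / 0 1 0 0 0 0 / 0 0 0 0 0 0 / 0 0 0 0 0 0
t=6: a0@(1,3) a1@(0,1) a2@(2,1) a3@(0,1) a4@(1,3) | pheromone: 0 11 0 0 0 0 / 0 0 0 9 0 0 / 0 1 0 0 0 0 / 0 0 0 0 0 0 / 0 0 0 0 0 0
t=7: a0@(1,3) a1@(0,1) a2@(2,1) a3@(0,1) a4@(1,3) | pheromone: 0 12 0 0 0 0 / 0 0 0 10 0 0 / 0 1 0 0 0 0 / 0 0 0 0 0 0 / 0 0 0 0 0 0
t=8: a0@(1,3) a1@(0,1) a2@(2,1) a3@(0,1) a4@(1,3) | pheromone: 0 13 0 0 0 0 / 0 0 0 11 0 0 / 0 1 0 0 0 0 / 0 0 0 0 0 0 / 0 0 0 0 0 0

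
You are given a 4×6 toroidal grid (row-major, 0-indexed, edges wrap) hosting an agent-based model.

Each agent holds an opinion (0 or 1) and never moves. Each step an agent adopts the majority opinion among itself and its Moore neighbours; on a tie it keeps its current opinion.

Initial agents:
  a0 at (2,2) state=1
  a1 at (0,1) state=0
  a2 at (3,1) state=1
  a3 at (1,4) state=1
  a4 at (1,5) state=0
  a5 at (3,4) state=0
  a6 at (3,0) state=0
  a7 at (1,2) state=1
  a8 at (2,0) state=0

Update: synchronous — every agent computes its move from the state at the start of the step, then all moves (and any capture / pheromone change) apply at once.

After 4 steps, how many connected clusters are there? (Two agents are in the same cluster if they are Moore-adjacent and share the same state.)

t=1: a0@(2,2):1 a1@(0,1):0 a2@(3,1):0 a3@(1,4):1 a4@(1,5):0 a5@(3,4):0 a6@(3,0):0 a7@(1,2):1 a8@(2,0):0
t=2: (unchanged — steady state)

4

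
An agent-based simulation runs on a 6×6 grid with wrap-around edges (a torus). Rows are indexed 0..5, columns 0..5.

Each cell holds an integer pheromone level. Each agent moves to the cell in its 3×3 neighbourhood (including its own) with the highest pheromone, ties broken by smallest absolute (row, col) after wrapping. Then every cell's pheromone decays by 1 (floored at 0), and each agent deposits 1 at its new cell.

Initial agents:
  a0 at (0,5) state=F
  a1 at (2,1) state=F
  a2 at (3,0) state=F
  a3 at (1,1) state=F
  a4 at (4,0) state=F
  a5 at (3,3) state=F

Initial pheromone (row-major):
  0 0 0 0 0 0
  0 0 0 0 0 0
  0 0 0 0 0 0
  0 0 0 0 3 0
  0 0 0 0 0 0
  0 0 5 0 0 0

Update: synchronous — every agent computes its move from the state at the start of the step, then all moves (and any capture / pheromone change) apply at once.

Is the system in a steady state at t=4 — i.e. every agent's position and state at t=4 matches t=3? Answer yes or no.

no

t=1: a0@(0,0) a1@(1,0) a2@(2,0) a3@(0,0) a4@(3,0) a5@(3,4) | pheromone: 2 0 0 0 0 0 / 1 0 0 0 0 0 / 1 0 0 0 0 0 / 1 0 0 0 3 0 / 0 0 0 0 0 0 / 0 0 4 0 0 0
t=2: a0@(0,0) a1@(0,0) a2@(1,0) a3@(0,0) a4@(2,0) a5@(3,4) | pheromone: 4 0 0 0 0 0 / 1 0 0 0 0 0 / 1 0 0 0 0 0 / 0 0 0 0 3 0 / 0 0 0 0 0 0 / 0 0 3 0 0 0
t=3: a0@(0,0) a1@(0,0) a2@(0,0) a3@(0,0) a4@(1,0) a5@(3,4) | pheromone: 7 0 0 0 0 0 / 1 0 0 0 0 0 / 0 0 0 0 0 0 / 0 0 0 0 3 0 / 0 0 0 0 0 0 / 0 0 2 0 0 0
t=4: a0@(0,0) a1@(0,0) a2@(0,0) a3@(0,0) a4@(0,0) a5@(3,4) | pheromone: 11 0 0 0 0 0 / 0 0 0 0 0 0 / 0 0 0 0 0 0 / 0 0 0 0 3 0 / 0 0 0 0 0 0 / 0 0 1 0 0 0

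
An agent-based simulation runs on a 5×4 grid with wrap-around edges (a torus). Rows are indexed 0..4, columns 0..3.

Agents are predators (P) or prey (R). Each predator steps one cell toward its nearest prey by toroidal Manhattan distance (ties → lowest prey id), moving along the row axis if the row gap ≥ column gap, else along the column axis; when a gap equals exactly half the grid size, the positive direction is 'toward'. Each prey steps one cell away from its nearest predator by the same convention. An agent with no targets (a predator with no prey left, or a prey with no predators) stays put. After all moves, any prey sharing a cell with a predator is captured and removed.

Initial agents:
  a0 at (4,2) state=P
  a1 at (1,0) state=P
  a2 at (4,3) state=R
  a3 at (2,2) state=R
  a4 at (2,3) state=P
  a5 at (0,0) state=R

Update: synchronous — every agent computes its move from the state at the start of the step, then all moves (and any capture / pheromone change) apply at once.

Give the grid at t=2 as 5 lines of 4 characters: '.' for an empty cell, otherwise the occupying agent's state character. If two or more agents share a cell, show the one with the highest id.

t=1: a0@(4,3):P a1@(0,0):P a2@(4,0):R a3@(2,1):R a4@(2,2):P a5@(4,0):R
t=2: a0@(4,0):P a1@(4,0):P a2@(4,1):R a3@(2,0):R a4@(2,1):P a5@(4,1):R

....
....
RP..
....
PR..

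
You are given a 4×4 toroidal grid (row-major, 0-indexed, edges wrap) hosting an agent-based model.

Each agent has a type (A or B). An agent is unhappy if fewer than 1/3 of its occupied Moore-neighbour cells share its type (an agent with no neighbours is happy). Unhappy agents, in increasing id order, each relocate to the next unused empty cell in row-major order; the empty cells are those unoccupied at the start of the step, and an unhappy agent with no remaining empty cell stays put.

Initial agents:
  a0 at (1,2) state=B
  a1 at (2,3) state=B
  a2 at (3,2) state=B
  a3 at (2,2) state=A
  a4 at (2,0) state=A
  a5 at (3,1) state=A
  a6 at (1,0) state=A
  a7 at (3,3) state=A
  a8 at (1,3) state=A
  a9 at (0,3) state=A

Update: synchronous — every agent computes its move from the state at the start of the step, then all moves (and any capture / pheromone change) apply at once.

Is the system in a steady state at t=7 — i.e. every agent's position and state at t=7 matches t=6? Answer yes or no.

t=1: a0@(0,0):B a1@(0,1):B a2@(0,2):B a3@(2,2):A a4@(2,0):A a5@(3,1):A a6@(1,0):A a7@(3,3):A a8@(1,3):A a9@(0,3):A
t=2: a0@(1,1):B a1@(0,1):B a2@(1,2):B a3@(2,2):A a4@(2,0):A a5@(3,1):A a6@(1,0):A a7@(3,3):A a8@(1,3):A a9@(0,3):A
t=3: (unchanged — steady state)

yes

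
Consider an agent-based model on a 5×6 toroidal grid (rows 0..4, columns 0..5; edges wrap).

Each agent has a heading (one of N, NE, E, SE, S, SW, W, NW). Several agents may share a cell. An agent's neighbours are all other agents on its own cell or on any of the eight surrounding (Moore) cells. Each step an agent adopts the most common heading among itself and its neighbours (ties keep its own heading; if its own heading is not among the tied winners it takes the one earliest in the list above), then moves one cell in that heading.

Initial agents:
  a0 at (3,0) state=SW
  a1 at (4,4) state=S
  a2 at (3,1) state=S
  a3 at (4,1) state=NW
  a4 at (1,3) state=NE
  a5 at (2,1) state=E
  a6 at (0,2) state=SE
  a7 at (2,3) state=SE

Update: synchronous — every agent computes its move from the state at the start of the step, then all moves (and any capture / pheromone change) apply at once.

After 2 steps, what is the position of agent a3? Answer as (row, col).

(2, 5)

t=1: a0@(4,5):SW a1@(0,4):S a2@(4,1):S a3@(3,0):NW a4@(2,4):SE a5@(2,2):E a6@(1,3):SE a7@(3,4):SE
t=2: a0@(0,4):SW a1@(1,4):S a2@(0,1):S a3@(2,5):NW a4@(3,5):SE a5@(2,3):E a6@(2,4):SE a7@(4,5):SE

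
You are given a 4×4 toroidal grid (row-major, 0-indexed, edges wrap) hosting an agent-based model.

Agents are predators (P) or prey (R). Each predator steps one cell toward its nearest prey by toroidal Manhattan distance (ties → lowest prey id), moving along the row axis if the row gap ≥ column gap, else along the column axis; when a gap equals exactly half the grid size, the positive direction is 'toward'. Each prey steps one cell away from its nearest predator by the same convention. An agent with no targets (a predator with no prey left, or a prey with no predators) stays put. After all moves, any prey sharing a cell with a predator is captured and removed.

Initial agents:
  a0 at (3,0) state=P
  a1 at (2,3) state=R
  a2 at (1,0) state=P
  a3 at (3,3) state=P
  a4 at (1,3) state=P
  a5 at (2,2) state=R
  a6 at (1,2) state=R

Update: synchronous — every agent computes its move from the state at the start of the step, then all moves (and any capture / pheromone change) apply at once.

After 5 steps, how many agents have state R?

3

t=1: a0@(2,0):P a1@(1,3):R a2@(2,0):P a3@(2,3):P a4@(2,3):P a5@(1,2):R a6@(1,1):R
t=2: a0@(1,0):P a1@(0,3):R a2@(1,0):P a3@(1,3):P a4@(1,3):P a5@(0,2):R a6@(0,1):R
t=3: a0@(0,0):P a1@(3,3):R a2@(0,0):P a3@(0,3):P a4@(0,3):P a5@(3,2):R a6@(3,1):R
t=4: a0@(3,0):P a1@(2,3):R a2@(3,0):P a3@(3,3):P a4@(3,3):P a5@(2,2):R a6@(2,1):R
t=5: a0@(2,0):P a1@(1,3):R a2@(2,0):P a3@(2,3):P a4@(2,3):P a5@(1,2):R a6@(1,1):R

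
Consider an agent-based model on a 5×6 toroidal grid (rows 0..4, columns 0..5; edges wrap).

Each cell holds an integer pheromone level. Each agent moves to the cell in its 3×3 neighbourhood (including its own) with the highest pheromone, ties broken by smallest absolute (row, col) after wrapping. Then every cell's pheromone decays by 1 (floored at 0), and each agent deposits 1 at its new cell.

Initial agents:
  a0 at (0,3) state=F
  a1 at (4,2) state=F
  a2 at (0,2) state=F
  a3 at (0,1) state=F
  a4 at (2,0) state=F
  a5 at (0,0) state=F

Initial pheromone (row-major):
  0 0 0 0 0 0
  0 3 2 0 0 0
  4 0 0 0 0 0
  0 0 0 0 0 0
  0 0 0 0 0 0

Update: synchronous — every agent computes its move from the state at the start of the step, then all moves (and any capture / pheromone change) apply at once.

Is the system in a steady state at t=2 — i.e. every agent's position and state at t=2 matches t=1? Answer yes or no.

t=1: a0@(1,2) a1@(0,1) a2@(1,1) a3@(1,1) a4@(2,0) a5@(1,1) | pheromone: 0 1 0 0 0 0 / 0 5 2 0 0 0 / 4 0 0 0 0 0 / 0 0 0 0 0 0 / 0 0 0 0 0 0
t=2: a0@(1,1) a1@(1,1) a2@(1,1) a3@(1,1) a4@(1,1) a5@(1,1) | pheromone: 0 0 0 0 0 0 / 0 10 1 0 0 0 / 3 0 0 0 0 0 / 0 0 0 0 0 0 / 0 0 0 0 0 0

no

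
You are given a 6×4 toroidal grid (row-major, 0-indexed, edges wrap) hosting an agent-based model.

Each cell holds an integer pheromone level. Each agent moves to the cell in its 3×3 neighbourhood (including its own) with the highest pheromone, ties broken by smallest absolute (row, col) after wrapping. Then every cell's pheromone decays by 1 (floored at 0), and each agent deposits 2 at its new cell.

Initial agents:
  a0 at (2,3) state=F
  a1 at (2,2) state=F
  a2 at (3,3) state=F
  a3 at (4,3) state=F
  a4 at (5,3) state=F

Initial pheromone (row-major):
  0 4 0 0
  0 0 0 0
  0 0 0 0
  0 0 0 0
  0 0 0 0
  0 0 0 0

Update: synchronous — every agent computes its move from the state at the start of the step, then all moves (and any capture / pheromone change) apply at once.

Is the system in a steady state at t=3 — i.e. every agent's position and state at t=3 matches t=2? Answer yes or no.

t=1: a0@(1,0) a1@(1,1) a2@(2,0) a3@(3,0) a4@(0,0) | pheromone: 2 3 0 0 / 2 2 0 0 / 2 0 0 0 / 2 0 0 0 / 0 0 0 0 / 0 0 0 0
t=2: a0@(0,1) a1@(0,1) a2@(1,0) a3@(2,0) a4@(0,1) | pheromone: 1 8 0 0 / 3 1 0 0 / 3 0 0 0 / 1 0 0 0 / 0 0 0 0 / 0 0 0 0
t=3: a0@(0,1) a1@(0,1) a2@(0,1) a3@(1,0) a4@(0,1) | pheromone: 0 15 0 0 / 4 0 0 0 / 2 0 0 0 / 0 0 0 0 / 0 0 0 0 / 0 0 0 0

no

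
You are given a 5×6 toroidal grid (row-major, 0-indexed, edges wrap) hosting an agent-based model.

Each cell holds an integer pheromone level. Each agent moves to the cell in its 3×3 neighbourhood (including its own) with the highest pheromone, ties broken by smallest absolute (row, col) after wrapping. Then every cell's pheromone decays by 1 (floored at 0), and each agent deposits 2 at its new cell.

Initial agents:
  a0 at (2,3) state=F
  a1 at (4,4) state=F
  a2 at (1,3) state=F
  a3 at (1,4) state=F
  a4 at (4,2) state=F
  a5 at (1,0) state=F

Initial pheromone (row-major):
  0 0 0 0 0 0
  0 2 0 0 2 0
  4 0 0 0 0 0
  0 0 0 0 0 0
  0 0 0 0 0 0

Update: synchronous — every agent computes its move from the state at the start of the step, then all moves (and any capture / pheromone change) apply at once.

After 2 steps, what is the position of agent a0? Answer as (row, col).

t=1: a0@(1,4) a1@(0,3) a2@(1,4) a3@(1,4) a4@(0,1) a5@(2,0) | pheromone: 0 2 0 2 0 0 / 0 1 0 0 7 0 / 5 0 0 0 0 0 / 0 0 0 0 0 0 / 0 0 0 0 0 0
t=2: a0@(1,4) a1@(1,4) a2@(1,4) a3@(1,4) a4@(0,1) a5@(2,0) | pheromone: 0 3 0 1 0 0 / 0 0 0 0 14 0 / 6 0 0 0 0 0 / 0 0 0 0 0 0 / 0 0 0 0 0 0

(1, 4)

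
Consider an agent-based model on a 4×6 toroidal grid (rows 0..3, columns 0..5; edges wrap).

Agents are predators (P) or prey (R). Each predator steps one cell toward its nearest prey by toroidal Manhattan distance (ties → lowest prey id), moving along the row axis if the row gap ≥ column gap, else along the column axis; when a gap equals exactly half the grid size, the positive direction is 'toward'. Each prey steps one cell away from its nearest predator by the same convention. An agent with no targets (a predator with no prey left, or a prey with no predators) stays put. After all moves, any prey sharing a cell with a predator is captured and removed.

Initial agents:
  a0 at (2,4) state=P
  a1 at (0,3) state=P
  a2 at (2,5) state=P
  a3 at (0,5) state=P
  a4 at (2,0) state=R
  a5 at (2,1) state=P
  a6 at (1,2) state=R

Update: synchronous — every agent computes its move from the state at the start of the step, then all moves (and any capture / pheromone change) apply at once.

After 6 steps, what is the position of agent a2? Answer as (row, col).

t=1: a0@(2,5):P a1@(1,3):P a2@(2,0):P a3@(1,5):P a4@(2,1):R a5@(2,0):P a6@(2,2):R
t=2: a0@(2,0):P a1@(2,3):P a2@(2,1):P a3@(1,0):P a4@(2,2):R a5@(2,1):P a6@(3,2):R
t=3: a0@(2,1):P a1@(2,2):P a2@(2,2):P a3@(1,1):P a5@(2,2):P a6@(0,2):R
t=4: a0@(3,1):P a1@(3,2):P a2@(3,2):P a3@(0,1):P a5@(3,2):P
t=5: (unchanged — steady state)

(3, 2)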